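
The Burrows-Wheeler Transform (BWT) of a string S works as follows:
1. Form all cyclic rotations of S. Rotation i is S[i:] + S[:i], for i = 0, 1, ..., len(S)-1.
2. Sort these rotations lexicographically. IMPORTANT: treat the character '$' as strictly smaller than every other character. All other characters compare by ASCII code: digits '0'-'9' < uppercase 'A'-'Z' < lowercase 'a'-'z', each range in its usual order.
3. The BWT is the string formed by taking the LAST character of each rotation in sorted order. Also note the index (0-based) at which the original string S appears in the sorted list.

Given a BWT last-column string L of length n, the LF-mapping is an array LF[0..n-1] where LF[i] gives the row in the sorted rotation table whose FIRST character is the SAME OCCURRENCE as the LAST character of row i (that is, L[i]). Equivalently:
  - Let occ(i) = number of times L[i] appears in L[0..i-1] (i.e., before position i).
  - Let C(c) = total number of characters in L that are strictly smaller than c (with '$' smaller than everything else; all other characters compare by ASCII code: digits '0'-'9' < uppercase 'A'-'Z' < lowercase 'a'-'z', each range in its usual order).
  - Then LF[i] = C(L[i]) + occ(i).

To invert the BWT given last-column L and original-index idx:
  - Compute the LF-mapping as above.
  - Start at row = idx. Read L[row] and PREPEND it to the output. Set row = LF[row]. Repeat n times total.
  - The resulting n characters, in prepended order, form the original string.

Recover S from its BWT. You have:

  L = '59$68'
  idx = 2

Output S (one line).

LF mapping: 1 4 0 2 3
Walk LF starting at row 2, prepending L[row]:
  step 1: row=2, L[2]='$', prepend. Next row=LF[2]=0
  step 2: row=0, L[0]='5', prepend. Next row=LF[0]=1
  step 3: row=1, L[1]='9', prepend. Next row=LF[1]=4
  step 4: row=4, L[4]='8', prepend. Next row=LF[4]=3
  step 5: row=3, L[3]='6', prepend. Next row=LF[3]=2
Reversed output: 6895$

Answer: 6895$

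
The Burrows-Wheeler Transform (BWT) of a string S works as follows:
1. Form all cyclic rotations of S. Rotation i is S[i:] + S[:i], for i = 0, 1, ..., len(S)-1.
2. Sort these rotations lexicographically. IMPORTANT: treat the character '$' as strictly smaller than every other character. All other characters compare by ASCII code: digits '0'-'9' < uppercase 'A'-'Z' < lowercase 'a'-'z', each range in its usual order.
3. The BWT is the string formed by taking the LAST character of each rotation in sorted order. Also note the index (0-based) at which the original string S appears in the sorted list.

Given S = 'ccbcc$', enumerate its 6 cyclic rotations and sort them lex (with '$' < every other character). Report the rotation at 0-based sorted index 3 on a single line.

All 6 rotations (rotation i = S[i:]+S[:i]):
  rot[0] = ccbcc$
  rot[1] = cbcc$c
  rot[2] = bcc$cc
  rot[3] = cc$ccb
  rot[4] = c$ccbc
  rot[5] = $ccbcc
Sorted (with $ < everything):
  sorted[0] = $ccbcc
  sorted[1] = bcc$cc
  sorted[2] = c$ccbc
  sorted[3] = cbcc$c
  sorted[4] = cc$ccb
  sorted[5] = ccbcc$
sorted[3] = cbcc$c

Answer: cbcc$c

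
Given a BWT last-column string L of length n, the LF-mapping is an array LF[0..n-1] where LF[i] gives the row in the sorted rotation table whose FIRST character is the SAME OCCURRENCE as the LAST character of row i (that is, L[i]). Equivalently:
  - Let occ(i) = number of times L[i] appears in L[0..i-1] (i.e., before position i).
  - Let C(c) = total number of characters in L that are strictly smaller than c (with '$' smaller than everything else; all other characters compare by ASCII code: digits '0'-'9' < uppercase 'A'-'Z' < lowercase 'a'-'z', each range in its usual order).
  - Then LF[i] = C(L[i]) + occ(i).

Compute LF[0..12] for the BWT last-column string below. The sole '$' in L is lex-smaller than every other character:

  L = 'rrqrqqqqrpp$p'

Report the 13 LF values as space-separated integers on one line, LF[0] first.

Answer: 9 10 4 11 5 6 7 8 12 1 2 0 3

Derivation:
Char counts: '$':1, 'p':3, 'q':5, 'r':4
C (first-col start): C('$')=0, C('p')=1, C('q')=4, C('r')=9
L[0]='r': occ=0, LF[0]=C('r')+0=9+0=9
L[1]='r': occ=1, LF[1]=C('r')+1=9+1=10
L[2]='q': occ=0, LF[2]=C('q')+0=4+0=4
L[3]='r': occ=2, LF[3]=C('r')+2=9+2=11
L[4]='q': occ=1, LF[4]=C('q')+1=4+1=5
L[5]='q': occ=2, LF[5]=C('q')+2=4+2=6
L[6]='q': occ=3, LF[6]=C('q')+3=4+3=7
L[7]='q': occ=4, LF[7]=C('q')+4=4+4=8
L[8]='r': occ=3, LF[8]=C('r')+3=9+3=12
L[9]='p': occ=0, LF[9]=C('p')+0=1+0=1
L[10]='p': occ=1, LF[10]=C('p')+1=1+1=2
L[11]='$': occ=0, LF[11]=C('$')+0=0+0=0
L[12]='p': occ=2, LF[12]=C('p')+2=1+2=3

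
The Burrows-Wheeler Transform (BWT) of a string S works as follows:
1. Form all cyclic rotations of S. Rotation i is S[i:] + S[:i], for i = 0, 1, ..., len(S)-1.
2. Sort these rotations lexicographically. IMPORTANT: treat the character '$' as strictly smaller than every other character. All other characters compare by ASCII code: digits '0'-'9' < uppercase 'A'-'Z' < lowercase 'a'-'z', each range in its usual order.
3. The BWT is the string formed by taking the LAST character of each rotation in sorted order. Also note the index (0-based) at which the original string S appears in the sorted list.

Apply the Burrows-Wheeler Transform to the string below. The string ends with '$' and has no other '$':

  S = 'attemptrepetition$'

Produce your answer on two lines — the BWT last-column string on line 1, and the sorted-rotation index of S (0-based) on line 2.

All 18 rotations (rotation i = S[i:]+S[:i]):
  rot[0] = attemptrepetition$
  rot[1] = ttemptrepetition$a
  rot[2] = temptrepetition$at
  rot[3] = emptrepetition$att
  rot[4] = mptrepetition$atte
  rot[5] = ptrepetition$attem
  rot[6] = trepetition$attemp
  rot[7] = repetition$attempt
  rot[8] = epetition$attemptr
  rot[9] = petition$attemptre
  rot[10] = etition$attemptrep
  rot[11] = tition$attemptrepe
  rot[12] = ition$attemptrepet
  rot[13] = tion$attemptrepeti
  rot[14] = ion$attemptrepetit
  rot[15] = on$attemptrepetiti
  rot[16] = n$attemptrepetitio
  rot[17] = $attemptrepetition
Sorted (with $ < everything):
  sorted[0] = $attemptrepetition  (last char: 'n')
  sorted[1] = attemptrepetition$  (last char: '$')
  sorted[2] = emptrepetition$att  (last char: 't')
  sorted[3] = epetition$attemptr  (last char: 'r')
  sorted[4] = etition$attemptrep  (last char: 'p')
  sorted[5] = ion$attemptrepetit  (last char: 't')
  sorted[6] = ition$attemptrepet  (last char: 't')
  sorted[7] = mptrepetition$atte  (last char: 'e')
  sorted[8] = n$attemptrepetitio  (last char: 'o')
  sorted[9] = on$attemptrepetiti  (last char: 'i')
  sorted[10] = petition$attemptre  (last char: 'e')
  sorted[11] = ptrepetition$attem  (last char: 'm')
  sorted[12] = repetition$attempt  (last char: 't')
  sorted[13] = temptrepetition$at  (last char: 't')
  sorted[14] = tion$attemptrepeti  (last char: 'i')
  sorted[15] = tition$attemptrepe  (last char: 'e')
  sorted[16] = trepetition$attemp  (last char: 'p')
  sorted[17] = ttemptrepetition$a  (last char: 'a')
Last column: n$trptteoiemttiepa
Original string S is at sorted index 1

Answer: n$trptteoiemttiepa
1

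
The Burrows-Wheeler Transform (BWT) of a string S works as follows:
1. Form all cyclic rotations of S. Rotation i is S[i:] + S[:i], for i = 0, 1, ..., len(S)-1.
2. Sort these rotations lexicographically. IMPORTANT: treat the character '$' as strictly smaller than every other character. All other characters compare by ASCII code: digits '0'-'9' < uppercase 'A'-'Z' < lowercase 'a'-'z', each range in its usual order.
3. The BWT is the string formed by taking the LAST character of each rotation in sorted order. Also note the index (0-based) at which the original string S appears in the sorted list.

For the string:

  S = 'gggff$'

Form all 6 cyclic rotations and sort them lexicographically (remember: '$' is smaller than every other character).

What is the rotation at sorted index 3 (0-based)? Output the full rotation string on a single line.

All 6 rotations (rotation i = S[i:]+S[:i]):
  rot[0] = gggff$
  rot[1] = ggff$g
  rot[2] = gff$gg
  rot[3] = ff$ggg
  rot[4] = f$gggf
  rot[5] = $gggff
Sorted (with $ < everything):
  sorted[0] = $gggff
  sorted[1] = f$gggf
  sorted[2] = ff$ggg
  sorted[3] = gff$gg
  sorted[4] = ggff$g
  sorted[5] = gggff$
sorted[3] = gff$gg

Answer: gff$gg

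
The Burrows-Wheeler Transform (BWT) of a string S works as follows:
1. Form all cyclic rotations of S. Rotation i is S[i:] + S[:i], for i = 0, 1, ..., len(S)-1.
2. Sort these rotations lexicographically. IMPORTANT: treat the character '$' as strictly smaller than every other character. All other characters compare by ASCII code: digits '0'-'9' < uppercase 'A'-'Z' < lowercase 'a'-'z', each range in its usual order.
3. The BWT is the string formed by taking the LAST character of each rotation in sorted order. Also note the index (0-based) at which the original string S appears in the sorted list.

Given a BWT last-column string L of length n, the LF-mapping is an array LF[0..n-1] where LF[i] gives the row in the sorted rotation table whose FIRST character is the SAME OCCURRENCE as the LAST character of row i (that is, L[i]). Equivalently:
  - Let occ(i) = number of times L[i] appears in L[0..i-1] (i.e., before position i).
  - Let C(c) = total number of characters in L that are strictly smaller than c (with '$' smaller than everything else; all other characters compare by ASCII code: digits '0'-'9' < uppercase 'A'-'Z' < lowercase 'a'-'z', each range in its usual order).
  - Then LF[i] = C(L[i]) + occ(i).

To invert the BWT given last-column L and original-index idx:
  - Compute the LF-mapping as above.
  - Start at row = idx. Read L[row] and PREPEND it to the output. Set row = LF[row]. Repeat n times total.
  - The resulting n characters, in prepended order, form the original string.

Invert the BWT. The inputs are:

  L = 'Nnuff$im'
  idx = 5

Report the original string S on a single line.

LF mapping: 1 6 7 2 3 0 4 5
Walk LF starting at row 5, prepending L[row]:
  step 1: row=5, L[5]='$', prepend. Next row=LF[5]=0
  step 2: row=0, L[0]='N', prepend. Next row=LF[0]=1
  step 3: row=1, L[1]='n', prepend. Next row=LF[1]=6
  step 4: row=6, L[6]='i', prepend. Next row=LF[6]=4
  step 5: row=4, L[4]='f', prepend. Next row=LF[4]=3
  step 6: row=3, L[3]='f', prepend. Next row=LF[3]=2
  step 7: row=2, L[2]='u', prepend. Next row=LF[2]=7
  step 8: row=7, L[7]='m', prepend. Next row=LF[7]=5
Reversed output: muffinN$

Answer: muffinN$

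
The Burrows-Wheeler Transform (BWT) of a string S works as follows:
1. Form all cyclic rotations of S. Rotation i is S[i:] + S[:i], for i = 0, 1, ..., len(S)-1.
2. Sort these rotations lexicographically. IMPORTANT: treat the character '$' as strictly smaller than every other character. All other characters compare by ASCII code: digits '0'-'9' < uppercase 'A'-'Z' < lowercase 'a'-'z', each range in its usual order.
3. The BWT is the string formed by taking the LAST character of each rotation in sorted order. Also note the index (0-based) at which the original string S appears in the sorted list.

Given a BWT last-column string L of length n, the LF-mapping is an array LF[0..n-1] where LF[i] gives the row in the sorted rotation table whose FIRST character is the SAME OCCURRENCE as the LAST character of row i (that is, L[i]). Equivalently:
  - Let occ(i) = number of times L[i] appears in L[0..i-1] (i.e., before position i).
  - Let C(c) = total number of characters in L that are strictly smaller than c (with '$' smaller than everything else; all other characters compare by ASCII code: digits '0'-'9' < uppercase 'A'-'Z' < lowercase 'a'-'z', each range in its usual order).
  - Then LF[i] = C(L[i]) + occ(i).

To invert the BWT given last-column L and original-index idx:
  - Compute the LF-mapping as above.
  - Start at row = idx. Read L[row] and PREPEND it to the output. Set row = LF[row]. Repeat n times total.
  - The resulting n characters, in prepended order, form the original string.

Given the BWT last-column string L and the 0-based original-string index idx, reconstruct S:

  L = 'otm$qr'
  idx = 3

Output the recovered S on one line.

LF mapping: 2 5 1 0 3 4
Walk LF starting at row 3, prepending L[row]:
  step 1: row=3, L[3]='$', prepend. Next row=LF[3]=0
  step 2: row=0, L[0]='o', prepend. Next row=LF[0]=2
  step 3: row=2, L[2]='m', prepend. Next row=LF[2]=1
  step 4: row=1, L[1]='t', prepend. Next row=LF[1]=5
  step 5: row=5, L[5]='r', prepend. Next row=LF[5]=4
  step 6: row=4, L[4]='q', prepend. Next row=LF[4]=3
Reversed output: qrtmo$

Answer: qrtmo$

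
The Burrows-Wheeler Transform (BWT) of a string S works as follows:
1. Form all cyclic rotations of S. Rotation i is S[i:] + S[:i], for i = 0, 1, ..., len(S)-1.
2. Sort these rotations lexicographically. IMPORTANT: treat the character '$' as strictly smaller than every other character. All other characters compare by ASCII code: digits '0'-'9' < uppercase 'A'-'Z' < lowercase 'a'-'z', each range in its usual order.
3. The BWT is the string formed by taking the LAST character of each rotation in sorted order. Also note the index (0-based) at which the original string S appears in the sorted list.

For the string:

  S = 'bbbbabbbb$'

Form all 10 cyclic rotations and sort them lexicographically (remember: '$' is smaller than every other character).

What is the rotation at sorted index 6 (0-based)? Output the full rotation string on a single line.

All 10 rotations (rotation i = S[i:]+S[:i]):
  rot[0] = bbbbabbbb$
  rot[1] = bbbabbbb$b
  rot[2] = bbabbbb$bb
  rot[3] = babbbb$bbb
  rot[4] = abbbb$bbbb
  rot[5] = bbbb$bbbba
  rot[6] = bbb$bbbbab
  rot[7] = bb$bbbbabb
  rot[8] = b$bbbbabbb
  rot[9] = $bbbbabbbb
Sorted (with $ < everything):
  sorted[0] = $bbbbabbbb
  sorted[1] = abbbb$bbbb
  sorted[2] = b$bbbbabbb
  sorted[3] = babbbb$bbb
  sorted[4] = bb$bbbbabb
  sorted[5] = bbabbbb$bb
  sorted[6] = bbb$bbbbab
  sorted[7] = bbbabbbb$b
  sorted[8] = bbbb$bbbba
  sorted[9] = bbbbabbbb$
sorted[6] = bbb$bbbbab

Answer: bbb$bbbbab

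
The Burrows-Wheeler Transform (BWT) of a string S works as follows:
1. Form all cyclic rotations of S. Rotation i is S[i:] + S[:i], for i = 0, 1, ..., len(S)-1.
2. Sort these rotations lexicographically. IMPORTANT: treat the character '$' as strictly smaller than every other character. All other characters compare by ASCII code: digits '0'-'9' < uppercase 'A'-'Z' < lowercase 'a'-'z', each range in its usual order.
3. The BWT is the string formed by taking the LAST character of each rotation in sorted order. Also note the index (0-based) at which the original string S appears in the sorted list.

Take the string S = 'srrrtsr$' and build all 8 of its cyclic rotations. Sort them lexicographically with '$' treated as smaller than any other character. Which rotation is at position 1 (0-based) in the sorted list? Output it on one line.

All 8 rotations (rotation i = S[i:]+S[:i]):
  rot[0] = srrrtsr$
  rot[1] = rrrtsr$s
  rot[2] = rrtsr$sr
  rot[3] = rtsr$srr
  rot[4] = tsr$srrr
  rot[5] = sr$srrrt
  rot[6] = r$srrrts
  rot[7] = $srrrtsr
Sorted (with $ < everything):
  sorted[0] = $srrrtsr
  sorted[1] = r$srrrts
  sorted[2] = rrrtsr$s
  sorted[3] = rrtsr$sr
  sorted[4] = rtsr$srr
  sorted[5] = sr$srrrt
  sorted[6] = srrrtsr$
  sorted[7] = tsr$srrr
sorted[1] = r$srrrts

Answer: r$srrrts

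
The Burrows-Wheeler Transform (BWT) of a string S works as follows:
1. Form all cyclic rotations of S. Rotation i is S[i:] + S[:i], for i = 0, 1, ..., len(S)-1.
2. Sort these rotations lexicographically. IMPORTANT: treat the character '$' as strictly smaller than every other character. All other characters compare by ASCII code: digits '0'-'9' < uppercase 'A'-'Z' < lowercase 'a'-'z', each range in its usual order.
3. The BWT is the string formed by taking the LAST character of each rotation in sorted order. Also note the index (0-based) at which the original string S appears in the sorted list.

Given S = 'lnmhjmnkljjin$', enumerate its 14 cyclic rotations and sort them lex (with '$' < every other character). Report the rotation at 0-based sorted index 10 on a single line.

All 14 rotations (rotation i = S[i:]+S[:i]):
  rot[0] = lnmhjmnkljjin$
  rot[1] = nmhjmnkljjin$l
  rot[2] = mhjmnkljjin$ln
  rot[3] = hjmnkljjin$lnm
  rot[4] = jmnkljjin$lnmh
  rot[5] = mnkljjin$lnmhj
  rot[6] = nkljjin$lnmhjm
  rot[7] = kljjin$lnmhjmn
  rot[8] = ljjin$lnmhjmnk
  rot[9] = jjin$lnmhjmnkl
  rot[10] = jin$lnmhjmnklj
  rot[11] = in$lnmhjmnkljj
  rot[12] = n$lnmhjmnkljji
  rot[13] = $lnmhjmnkljjin
Sorted (with $ < everything):
  sorted[0] = $lnmhjmnkljjin
  sorted[1] = hjmnkljjin$lnm
  sorted[2] = in$lnmhjmnkljj
  sorted[3] = jin$lnmhjmnklj
  sorted[4] = jjin$lnmhjmnkl
  sorted[5] = jmnkljjin$lnmh
  sorted[6] = kljjin$lnmhjmn
  sorted[7] = ljjin$lnmhjmnk
  sorted[8] = lnmhjmnkljjin$
  sorted[9] = mhjmnkljjin$ln
  sorted[10] = mnkljjin$lnmhj
  sorted[11] = n$lnmhjmnkljji
  sorted[12] = nkljjin$lnmhjm
  sorted[13] = nmhjmnkljjin$l
sorted[10] = mnkljjin$lnmhj

Answer: mnkljjin$lnmhj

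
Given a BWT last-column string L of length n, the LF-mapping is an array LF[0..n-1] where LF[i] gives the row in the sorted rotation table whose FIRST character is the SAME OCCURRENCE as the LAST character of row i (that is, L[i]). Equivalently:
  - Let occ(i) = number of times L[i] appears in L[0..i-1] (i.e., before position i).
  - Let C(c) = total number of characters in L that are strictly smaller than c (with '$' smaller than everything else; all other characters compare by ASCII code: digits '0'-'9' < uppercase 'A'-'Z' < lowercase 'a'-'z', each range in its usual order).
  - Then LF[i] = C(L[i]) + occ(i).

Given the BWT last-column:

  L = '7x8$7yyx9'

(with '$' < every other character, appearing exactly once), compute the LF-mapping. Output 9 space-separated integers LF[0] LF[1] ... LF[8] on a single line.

Answer: 1 5 3 0 2 7 8 6 4

Derivation:
Char counts: '$':1, '7':2, '8':1, '9':1, 'x':2, 'y':2
C (first-col start): C('$')=0, C('7')=1, C('8')=3, C('9')=4, C('x')=5, C('y')=7
L[0]='7': occ=0, LF[0]=C('7')+0=1+0=1
L[1]='x': occ=0, LF[1]=C('x')+0=5+0=5
L[2]='8': occ=0, LF[2]=C('8')+0=3+0=3
L[3]='$': occ=0, LF[3]=C('$')+0=0+0=0
L[4]='7': occ=1, LF[4]=C('7')+1=1+1=2
L[5]='y': occ=0, LF[5]=C('y')+0=7+0=7
L[6]='y': occ=1, LF[6]=C('y')+1=7+1=8
L[7]='x': occ=1, LF[7]=C('x')+1=5+1=6
L[8]='9': occ=0, LF[8]=C('9')+0=4+0=4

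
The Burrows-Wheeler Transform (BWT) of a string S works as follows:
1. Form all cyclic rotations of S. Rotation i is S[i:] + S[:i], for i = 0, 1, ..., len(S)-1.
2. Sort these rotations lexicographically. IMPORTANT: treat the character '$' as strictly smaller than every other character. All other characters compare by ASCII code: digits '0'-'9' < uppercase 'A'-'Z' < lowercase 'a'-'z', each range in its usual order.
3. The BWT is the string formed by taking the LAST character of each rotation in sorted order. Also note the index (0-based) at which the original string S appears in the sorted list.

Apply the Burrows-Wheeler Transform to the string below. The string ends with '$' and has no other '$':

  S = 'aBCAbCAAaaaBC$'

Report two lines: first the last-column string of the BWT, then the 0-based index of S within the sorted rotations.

Answer: CCACaaBbBa$aAA
10

Derivation:
All 14 rotations (rotation i = S[i:]+S[:i]):
  rot[0] = aBCAbCAAaaaBC$
  rot[1] = BCAbCAAaaaBC$a
  rot[2] = CAbCAAaaaBC$aB
  rot[3] = AbCAAaaaBC$aBC
  rot[4] = bCAAaaaBC$aBCA
  rot[5] = CAAaaaBC$aBCAb
  rot[6] = AAaaaBC$aBCAbC
  rot[7] = AaaaBC$aBCAbCA
  rot[8] = aaaBC$aBCAbCAA
  rot[9] = aaBC$aBCAbCAAa
  rot[10] = aBC$aBCAbCAAaa
  rot[11] = BC$aBCAbCAAaaa
  rot[12] = C$aBCAbCAAaaaB
  rot[13] = $aBCAbCAAaaaBC
Sorted (with $ < everything):
  sorted[0] = $aBCAbCAAaaaBC  (last char: 'C')
  sorted[1] = AAaaaBC$aBCAbC  (last char: 'C')
  sorted[2] = AaaaBC$aBCAbCA  (last char: 'A')
  sorted[3] = AbCAAaaaBC$aBC  (last char: 'C')
  sorted[4] = BC$aBCAbCAAaaa  (last char: 'a')
  sorted[5] = BCAbCAAaaaBC$a  (last char: 'a')
  sorted[6] = C$aBCAbCAAaaaB  (last char: 'B')
  sorted[7] = CAAaaaBC$aBCAb  (last char: 'b')
  sorted[8] = CAbCAAaaaBC$aB  (last char: 'B')
  sorted[9] = aBC$aBCAbCAAaa  (last char: 'a')
  sorted[10] = aBCAbCAAaaaBC$  (last char: '$')
  sorted[11] = aaBC$aBCAbCAAa  (last char: 'a')
  sorted[12] = aaaBC$aBCAbCAA  (last char: 'A')
  sorted[13] = bCAAaaaBC$aBCA  (last char: 'A')
Last column: CCACaaBbBa$aAA
Original string S is at sorted index 10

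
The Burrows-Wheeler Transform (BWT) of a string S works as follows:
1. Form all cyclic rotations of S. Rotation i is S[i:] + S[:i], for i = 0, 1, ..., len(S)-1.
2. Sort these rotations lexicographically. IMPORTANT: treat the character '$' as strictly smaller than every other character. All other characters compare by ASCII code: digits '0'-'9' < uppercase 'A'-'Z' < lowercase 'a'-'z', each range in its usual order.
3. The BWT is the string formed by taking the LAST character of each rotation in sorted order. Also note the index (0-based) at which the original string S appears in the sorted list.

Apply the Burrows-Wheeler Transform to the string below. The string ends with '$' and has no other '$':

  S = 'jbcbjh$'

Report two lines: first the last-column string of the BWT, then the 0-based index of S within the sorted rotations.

All 7 rotations (rotation i = S[i:]+S[:i]):
  rot[0] = jbcbjh$
  rot[1] = bcbjh$j
  rot[2] = cbjh$jb
  rot[3] = bjh$jbc
  rot[4] = jh$jbcb
  rot[5] = h$jbcbj
  rot[6] = $jbcbjh
Sorted (with $ < everything):
  sorted[0] = $jbcbjh  (last char: 'h')
  sorted[1] = bcbjh$j  (last char: 'j')
  sorted[2] = bjh$jbc  (last char: 'c')
  sorted[3] = cbjh$jb  (last char: 'b')
  sorted[4] = h$jbcbj  (last char: 'j')
  sorted[5] = jbcbjh$  (last char: '$')
  sorted[6] = jh$jbcb  (last char: 'b')
Last column: hjcbj$b
Original string S is at sorted index 5

Answer: hjcbj$b
5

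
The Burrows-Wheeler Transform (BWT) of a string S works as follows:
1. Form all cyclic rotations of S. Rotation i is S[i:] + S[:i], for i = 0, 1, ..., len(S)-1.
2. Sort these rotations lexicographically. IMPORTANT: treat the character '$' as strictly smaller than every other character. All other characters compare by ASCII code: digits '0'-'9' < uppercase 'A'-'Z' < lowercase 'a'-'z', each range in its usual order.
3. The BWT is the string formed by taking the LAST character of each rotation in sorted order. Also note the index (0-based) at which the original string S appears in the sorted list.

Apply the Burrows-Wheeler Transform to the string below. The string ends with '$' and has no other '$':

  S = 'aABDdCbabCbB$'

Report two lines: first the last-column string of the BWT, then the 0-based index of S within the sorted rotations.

Answer: BabAbdB$bCaCD
7

Derivation:
All 13 rotations (rotation i = S[i:]+S[:i]):
  rot[0] = aABDdCbabCbB$
  rot[1] = ABDdCbabCbB$a
  rot[2] = BDdCbabCbB$aA
  rot[3] = DdCbabCbB$aAB
  rot[4] = dCbabCbB$aABD
  rot[5] = CbabCbB$aABDd
  rot[6] = babCbB$aABDdC
  rot[7] = abCbB$aABDdCb
  rot[8] = bCbB$aABDdCba
  rot[9] = CbB$aABDdCbab
  rot[10] = bB$aABDdCbabC
  rot[11] = B$aABDdCbabCb
  rot[12] = $aABDdCbabCbB
Sorted (with $ < everything):
  sorted[0] = $aABDdCbabCbB  (last char: 'B')
  sorted[1] = ABDdCbabCbB$a  (last char: 'a')
  sorted[2] = B$aABDdCbabCb  (last char: 'b')
  sorted[3] = BDdCbabCbB$aA  (last char: 'A')
  sorted[4] = CbB$aABDdCbab  (last char: 'b')
  sorted[5] = CbabCbB$aABDd  (last char: 'd')
  sorted[6] = DdCbabCbB$aAB  (last char: 'B')
  sorted[7] = aABDdCbabCbB$  (last char: '$')
  sorted[8] = abCbB$aABDdCb  (last char: 'b')
  sorted[9] = bB$aABDdCbabC  (last char: 'C')
  sorted[10] = bCbB$aABDdCba  (last char: 'a')
  sorted[11] = babCbB$aABDdC  (last char: 'C')
  sorted[12] = dCbabCbB$aABD  (last char: 'D')
Last column: BabAbdB$bCaCD
Original string S is at sorted index 7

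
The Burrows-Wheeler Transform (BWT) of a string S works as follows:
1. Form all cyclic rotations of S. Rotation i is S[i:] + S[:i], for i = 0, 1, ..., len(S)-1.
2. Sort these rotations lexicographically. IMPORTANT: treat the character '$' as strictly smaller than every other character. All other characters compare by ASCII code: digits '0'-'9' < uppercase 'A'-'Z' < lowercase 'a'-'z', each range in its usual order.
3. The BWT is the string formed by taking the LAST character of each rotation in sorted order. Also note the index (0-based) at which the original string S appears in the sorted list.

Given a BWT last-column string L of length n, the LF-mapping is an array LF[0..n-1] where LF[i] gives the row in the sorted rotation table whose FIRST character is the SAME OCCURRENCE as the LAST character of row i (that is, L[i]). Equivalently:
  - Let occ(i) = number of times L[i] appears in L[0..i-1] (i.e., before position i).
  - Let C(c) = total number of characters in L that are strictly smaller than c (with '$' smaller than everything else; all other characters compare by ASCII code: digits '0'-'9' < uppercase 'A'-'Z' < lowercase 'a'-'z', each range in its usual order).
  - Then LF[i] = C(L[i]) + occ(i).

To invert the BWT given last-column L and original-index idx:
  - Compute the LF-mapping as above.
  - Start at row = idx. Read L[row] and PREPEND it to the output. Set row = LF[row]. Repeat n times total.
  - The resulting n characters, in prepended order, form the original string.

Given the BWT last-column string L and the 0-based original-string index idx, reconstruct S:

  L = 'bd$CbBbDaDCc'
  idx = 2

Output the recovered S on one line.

LF mapping: 7 11 0 2 8 1 9 4 6 5 3 10
Walk LF starting at row 2, prepending L[row]:
  step 1: row=2, L[2]='$', prepend. Next row=LF[2]=0
  step 2: row=0, L[0]='b', prepend. Next row=LF[0]=7
  step 3: row=7, L[7]='D', prepend. Next row=LF[7]=4
  step 4: row=4, L[4]='b', prepend. Next row=LF[4]=8
  step 5: row=8, L[8]='a', prepend. Next row=LF[8]=6
  step 6: row=6, L[6]='b', prepend. Next row=LF[6]=9
  step 7: row=9, L[9]='D', prepend. Next row=LF[9]=5
  step 8: row=5, L[5]='B', prepend. Next row=LF[5]=1
  step 9: row=1, L[1]='d', prepend. Next row=LF[1]=11
  step 10: row=11, L[11]='c', prepend. Next row=LF[11]=10
  step 11: row=10, L[10]='C', prepend. Next row=LF[10]=3
  step 12: row=3, L[3]='C', prepend. Next row=LF[3]=2
Reversed output: CCcdBDbabDb$

Answer: CCcdBDbabDb$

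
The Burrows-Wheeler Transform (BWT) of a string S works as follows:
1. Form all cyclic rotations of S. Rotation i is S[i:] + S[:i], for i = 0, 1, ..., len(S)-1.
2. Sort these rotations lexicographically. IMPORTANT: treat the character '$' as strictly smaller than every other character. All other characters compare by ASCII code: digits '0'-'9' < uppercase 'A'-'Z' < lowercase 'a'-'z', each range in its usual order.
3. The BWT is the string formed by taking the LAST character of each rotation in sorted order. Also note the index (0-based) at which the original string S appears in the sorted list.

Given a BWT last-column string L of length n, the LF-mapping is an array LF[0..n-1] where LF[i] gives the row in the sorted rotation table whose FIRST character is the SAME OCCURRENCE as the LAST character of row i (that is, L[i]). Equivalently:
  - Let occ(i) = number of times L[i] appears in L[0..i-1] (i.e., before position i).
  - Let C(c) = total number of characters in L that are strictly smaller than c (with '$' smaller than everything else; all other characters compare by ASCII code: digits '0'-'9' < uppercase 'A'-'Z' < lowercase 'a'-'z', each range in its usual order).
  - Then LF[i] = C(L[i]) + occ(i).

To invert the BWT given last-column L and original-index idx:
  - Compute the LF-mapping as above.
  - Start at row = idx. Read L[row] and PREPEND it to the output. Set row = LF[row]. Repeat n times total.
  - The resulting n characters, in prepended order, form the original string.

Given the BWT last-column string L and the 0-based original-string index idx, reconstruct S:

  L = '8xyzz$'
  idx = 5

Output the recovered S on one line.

LF mapping: 1 2 3 4 5 0
Walk LF starting at row 5, prepending L[row]:
  step 1: row=5, L[5]='$', prepend. Next row=LF[5]=0
  step 2: row=0, L[0]='8', prepend. Next row=LF[0]=1
  step 3: row=1, L[1]='x', prepend. Next row=LF[1]=2
  step 4: row=2, L[2]='y', prepend. Next row=LF[2]=3
  step 5: row=3, L[3]='z', prepend. Next row=LF[3]=4
  step 6: row=4, L[4]='z', prepend. Next row=LF[4]=5
Reversed output: zzyx8$

Answer: zzyx8$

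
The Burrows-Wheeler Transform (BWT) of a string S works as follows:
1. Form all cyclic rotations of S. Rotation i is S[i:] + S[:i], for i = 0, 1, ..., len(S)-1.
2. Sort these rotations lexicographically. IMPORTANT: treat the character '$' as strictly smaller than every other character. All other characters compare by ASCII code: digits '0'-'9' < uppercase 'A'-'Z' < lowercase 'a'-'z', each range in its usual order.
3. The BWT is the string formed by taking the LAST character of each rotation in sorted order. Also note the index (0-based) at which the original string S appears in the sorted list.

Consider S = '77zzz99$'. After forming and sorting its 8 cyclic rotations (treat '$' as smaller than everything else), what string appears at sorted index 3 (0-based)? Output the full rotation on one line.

All 8 rotations (rotation i = S[i:]+S[:i]):
  rot[0] = 77zzz99$
  rot[1] = 7zzz99$7
  rot[2] = zzz99$77
  rot[3] = zz99$77z
  rot[4] = z99$77zz
  rot[5] = 99$77zzz
  rot[6] = 9$77zzz9
  rot[7] = $77zzz99
Sorted (with $ < everything):
  sorted[0] = $77zzz99
  sorted[1] = 77zzz99$
  sorted[2] = 7zzz99$7
  sorted[3] = 9$77zzz9
  sorted[4] = 99$77zzz
  sorted[5] = z99$77zz
  sorted[6] = zz99$77z
  sorted[7] = zzz99$77
sorted[3] = 9$77zzz9

Answer: 9$77zzz9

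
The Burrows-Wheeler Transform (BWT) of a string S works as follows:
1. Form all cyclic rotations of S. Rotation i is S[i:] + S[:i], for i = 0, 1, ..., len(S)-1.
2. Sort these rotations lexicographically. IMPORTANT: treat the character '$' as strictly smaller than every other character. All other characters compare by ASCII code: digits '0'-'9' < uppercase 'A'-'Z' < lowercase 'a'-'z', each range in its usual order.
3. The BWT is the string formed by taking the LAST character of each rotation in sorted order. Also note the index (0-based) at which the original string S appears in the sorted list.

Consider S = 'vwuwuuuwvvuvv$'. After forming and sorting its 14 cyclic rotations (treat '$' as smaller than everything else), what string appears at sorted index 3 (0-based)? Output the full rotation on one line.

Answer: uvv$vwuwuuuwvv

Derivation:
All 14 rotations (rotation i = S[i:]+S[:i]):
  rot[0] = vwuwuuuwvvuvv$
  rot[1] = wuwuuuwvvuvv$v
  rot[2] = uwuuuwvvuvv$vw
  rot[3] = wuuuwvvuvv$vwu
  rot[4] = uuuwvvuvv$vwuw
  rot[5] = uuwvvuvv$vwuwu
  rot[6] = uwvvuvv$vwuwuu
  rot[7] = wvvuvv$vwuwuuu
  rot[8] = vvuvv$vwuwuuuw
  rot[9] = vuvv$vwuwuuuwv
  rot[10] = uvv$vwuwuuuwvv
  rot[11] = vv$vwuwuuuwvvu
  rot[12] = v$vwuwuuuwvvuv
  rot[13] = $vwuwuuuwvvuvv
Sorted (with $ < everything):
  sorted[0] = $vwuwuuuwvvuvv
  sorted[1] = uuuwvvuvv$vwuw
  sorted[2] = uuwvvuvv$vwuwu
  sorted[3] = uvv$vwuwuuuwvv
  sorted[4] = uwuuuwvvuvv$vw
  sorted[5] = uwvvuvv$vwuwuu
  sorted[6] = v$vwuwuuuwvvuv
  sorted[7] = vuvv$vwuwuuuwv
  sorted[8] = vv$vwuwuuuwvvu
  sorted[9] = vvuvv$vwuwuuuw
  sorted[10] = vwuwuuuwvvuvv$
  sorted[11] = wuuuwvvuvv$vwu
  sorted[12] = wuwuuuwvvuvv$v
  sorted[13] = wvvuvv$vwuwuuu
sorted[3] = uvv$vwuwuuuwvv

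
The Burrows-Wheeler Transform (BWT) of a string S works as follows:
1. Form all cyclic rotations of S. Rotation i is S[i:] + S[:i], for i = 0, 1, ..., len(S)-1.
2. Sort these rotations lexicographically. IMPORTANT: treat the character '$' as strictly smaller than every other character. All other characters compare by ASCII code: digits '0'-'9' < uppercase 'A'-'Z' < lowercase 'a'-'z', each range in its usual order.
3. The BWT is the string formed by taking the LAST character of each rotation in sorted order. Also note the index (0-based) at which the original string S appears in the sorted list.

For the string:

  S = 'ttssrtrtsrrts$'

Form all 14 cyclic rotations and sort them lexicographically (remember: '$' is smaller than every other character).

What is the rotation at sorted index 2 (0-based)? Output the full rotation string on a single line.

All 14 rotations (rotation i = S[i:]+S[:i]):
  rot[0] = ttssrtrtsrrts$
  rot[1] = tssrtrtsrrts$t
  rot[2] = ssrtrtsrrts$tt
  rot[3] = srtrtsrrts$tts
  rot[4] = rtrtsrrts$ttss
  rot[5] = trtsrrts$ttssr
  rot[6] = rtsrrts$ttssrt
  rot[7] = tsrrts$ttssrtr
  rot[8] = srrts$ttssrtrt
  rot[9] = rrts$ttssrtrts
  rot[10] = rts$ttssrtrtsr
  rot[11] = ts$ttssrtrtsrr
  rot[12] = s$ttssrtrtsrrt
  rot[13] = $ttssrtrtsrrts
Sorted (with $ < everything):
  sorted[0] = $ttssrtrtsrrts
  sorted[1] = rrts$ttssrtrts
  sorted[2] = rtrtsrrts$ttss
  sorted[3] = rts$ttssrtrtsr
  sorted[4] = rtsrrts$ttssrt
  sorted[5] = s$ttssrtrtsrrt
  sorted[6] = srrts$ttssrtrt
  sorted[7] = srtrtsrrts$tts
  sorted[8] = ssrtrtsrrts$tt
  sorted[9] = trtsrrts$ttssr
  sorted[10] = ts$ttssrtrtsrr
  sorted[11] = tsrrts$ttssrtr
  sorted[12] = tssrtrtsrrts$t
  sorted[13] = ttssrtrtsrrts$
sorted[2] = rtrtsrrts$ttss

Answer: rtrtsrrts$ttss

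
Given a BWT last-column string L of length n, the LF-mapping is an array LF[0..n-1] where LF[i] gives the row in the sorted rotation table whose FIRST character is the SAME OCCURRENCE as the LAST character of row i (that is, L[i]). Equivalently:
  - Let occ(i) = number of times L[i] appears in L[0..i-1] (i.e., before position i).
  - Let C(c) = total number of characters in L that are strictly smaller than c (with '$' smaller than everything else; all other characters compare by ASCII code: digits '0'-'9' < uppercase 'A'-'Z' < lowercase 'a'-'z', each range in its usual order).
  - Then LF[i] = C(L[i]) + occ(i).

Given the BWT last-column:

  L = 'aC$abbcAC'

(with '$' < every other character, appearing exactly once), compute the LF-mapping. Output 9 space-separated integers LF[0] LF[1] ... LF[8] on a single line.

Answer: 4 2 0 5 6 7 8 1 3

Derivation:
Char counts: '$':1, 'A':1, 'C':2, 'a':2, 'b':2, 'c':1
C (first-col start): C('$')=0, C('A')=1, C('C')=2, C('a')=4, C('b')=6, C('c')=8
L[0]='a': occ=0, LF[0]=C('a')+0=4+0=4
L[1]='C': occ=0, LF[1]=C('C')+0=2+0=2
L[2]='$': occ=0, LF[2]=C('$')+0=0+0=0
L[3]='a': occ=1, LF[3]=C('a')+1=4+1=5
L[4]='b': occ=0, LF[4]=C('b')+0=6+0=6
L[5]='b': occ=1, LF[5]=C('b')+1=6+1=7
L[6]='c': occ=0, LF[6]=C('c')+0=8+0=8
L[7]='A': occ=0, LF[7]=C('A')+0=1+0=1
L[8]='C': occ=1, LF[8]=C('C')+1=2+1=3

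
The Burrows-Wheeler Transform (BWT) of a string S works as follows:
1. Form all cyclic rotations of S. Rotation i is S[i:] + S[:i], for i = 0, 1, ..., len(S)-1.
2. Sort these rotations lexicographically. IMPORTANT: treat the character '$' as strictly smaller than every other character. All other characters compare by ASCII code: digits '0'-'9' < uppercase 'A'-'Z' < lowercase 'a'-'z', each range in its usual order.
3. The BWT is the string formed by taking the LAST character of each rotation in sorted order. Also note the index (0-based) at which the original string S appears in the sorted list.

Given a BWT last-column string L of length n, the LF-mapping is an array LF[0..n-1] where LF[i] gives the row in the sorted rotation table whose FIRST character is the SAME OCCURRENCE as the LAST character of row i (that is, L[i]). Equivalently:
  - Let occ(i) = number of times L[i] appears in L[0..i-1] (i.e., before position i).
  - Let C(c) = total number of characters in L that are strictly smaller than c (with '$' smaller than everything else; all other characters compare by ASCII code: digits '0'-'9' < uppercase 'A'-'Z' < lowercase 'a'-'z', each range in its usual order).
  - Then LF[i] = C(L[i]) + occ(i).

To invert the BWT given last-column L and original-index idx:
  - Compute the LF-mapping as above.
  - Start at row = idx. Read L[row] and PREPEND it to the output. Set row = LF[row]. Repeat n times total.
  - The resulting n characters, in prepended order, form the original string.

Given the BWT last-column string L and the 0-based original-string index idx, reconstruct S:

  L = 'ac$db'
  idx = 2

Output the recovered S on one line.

LF mapping: 1 3 0 4 2
Walk LF starting at row 2, prepending L[row]:
  step 1: row=2, L[2]='$', prepend. Next row=LF[2]=0
  step 2: row=0, L[0]='a', prepend. Next row=LF[0]=1
  step 3: row=1, L[1]='c', prepend. Next row=LF[1]=3
  step 4: row=3, L[3]='d', prepend. Next row=LF[3]=4
  step 5: row=4, L[4]='b', prepend. Next row=LF[4]=2
Reversed output: bdca$

Answer: bdca$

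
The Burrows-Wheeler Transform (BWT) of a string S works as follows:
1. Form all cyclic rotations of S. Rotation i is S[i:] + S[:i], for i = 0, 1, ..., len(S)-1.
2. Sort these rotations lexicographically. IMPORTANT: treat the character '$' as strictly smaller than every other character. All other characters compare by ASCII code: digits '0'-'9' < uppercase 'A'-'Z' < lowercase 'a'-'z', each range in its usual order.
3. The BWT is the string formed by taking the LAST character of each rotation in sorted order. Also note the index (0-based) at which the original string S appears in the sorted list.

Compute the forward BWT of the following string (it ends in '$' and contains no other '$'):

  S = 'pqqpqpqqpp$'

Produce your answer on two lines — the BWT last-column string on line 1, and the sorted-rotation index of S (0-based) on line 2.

All 11 rotations (rotation i = S[i:]+S[:i]):
  rot[0] = pqqpqpqqpp$
  rot[1] = qqpqpqqpp$p
  rot[2] = qpqpqqpp$pq
  rot[3] = pqpqqpp$pqq
  rot[4] = qpqqpp$pqqp
  rot[5] = pqqpp$pqqpq
  rot[6] = qqpp$pqqpqp
  rot[7] = qpp$pqqpqpq
  rot[8] = pp$pqqpqpqq
  rot[9] = p$pqqpqpqqp
  rot[10] = $pqqpqpqqpp
Sorted (with $ < everything):
  sorted[0] = $pqqpqpqqpp  (last char: 'p')
  sorted[1] = p$pqqpqpqqp  (last char: 'p')
  sorted[2] = pp$pqqpqpqq  (last char: 'q')
  sorted[3] = pqpqqpp$pqq  (last char: 'q')
  sorted[4] = pqqpp$pqqpq  (last char: 'q')
  sorted[5] = pqqpqpqqpp$  (last char: '$')
  sorted[6] = qpp$pqqpqpq  (last char: 'q')
  sorted[7] = qpqpqqpp$pq  (last char: 'q')
  sorted[8] = qpqqpp$pqqp  (last char: 'p')
  sorted[9] = qqpp$pqqpqp  (last char: 'p')
  sorted[10] = qqpqpqqpp$p  (last char: 'p')
Last column: ppqqq$qqppp
Original string S is at sorted index 5

Answer: ppqqq$qqppp
5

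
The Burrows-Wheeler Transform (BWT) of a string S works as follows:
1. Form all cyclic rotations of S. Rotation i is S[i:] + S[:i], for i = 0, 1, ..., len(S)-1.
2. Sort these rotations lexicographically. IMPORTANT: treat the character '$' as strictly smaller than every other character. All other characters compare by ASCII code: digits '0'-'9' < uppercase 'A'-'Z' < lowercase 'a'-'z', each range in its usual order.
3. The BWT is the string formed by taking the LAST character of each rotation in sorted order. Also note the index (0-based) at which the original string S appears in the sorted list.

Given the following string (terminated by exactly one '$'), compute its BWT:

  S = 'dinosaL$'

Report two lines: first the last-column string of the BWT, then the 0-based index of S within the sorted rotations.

All 8 rotations (rotation i = S[i:]+S[:i]):
  rot[0] = dinosaL$
  rot[1] = inosaL$d
  rot[2] = nosaL$di
  rot[3] = osaL$din
  rot[4] = saL$dino
  rot[5] = aL$dinos
  rot[6] = L$dinosa
  rot[7] = $dinosaL
Sorted (with $ < everything):
  sorted[0] = $dinosaL  (last char: 'L')
  sorted[1] = L$dinosa  (last char: 'a')
  sorted[2] = aL$dinos  (last char: 's')
  sorted[3] = dinosaL$  (last char: '$')
  sorted[4] = inosaL$d  (last char: 'd')
  sorted[5] = nosaL$di  (last char: 'i')
  sorted[6] = osaL$din  (last char: 'n')
  sorted[7] = saL$dino  (last char: 'o')
Last column: Las$dino
Original string S is at sorted index 3

Answer: Las$dino
3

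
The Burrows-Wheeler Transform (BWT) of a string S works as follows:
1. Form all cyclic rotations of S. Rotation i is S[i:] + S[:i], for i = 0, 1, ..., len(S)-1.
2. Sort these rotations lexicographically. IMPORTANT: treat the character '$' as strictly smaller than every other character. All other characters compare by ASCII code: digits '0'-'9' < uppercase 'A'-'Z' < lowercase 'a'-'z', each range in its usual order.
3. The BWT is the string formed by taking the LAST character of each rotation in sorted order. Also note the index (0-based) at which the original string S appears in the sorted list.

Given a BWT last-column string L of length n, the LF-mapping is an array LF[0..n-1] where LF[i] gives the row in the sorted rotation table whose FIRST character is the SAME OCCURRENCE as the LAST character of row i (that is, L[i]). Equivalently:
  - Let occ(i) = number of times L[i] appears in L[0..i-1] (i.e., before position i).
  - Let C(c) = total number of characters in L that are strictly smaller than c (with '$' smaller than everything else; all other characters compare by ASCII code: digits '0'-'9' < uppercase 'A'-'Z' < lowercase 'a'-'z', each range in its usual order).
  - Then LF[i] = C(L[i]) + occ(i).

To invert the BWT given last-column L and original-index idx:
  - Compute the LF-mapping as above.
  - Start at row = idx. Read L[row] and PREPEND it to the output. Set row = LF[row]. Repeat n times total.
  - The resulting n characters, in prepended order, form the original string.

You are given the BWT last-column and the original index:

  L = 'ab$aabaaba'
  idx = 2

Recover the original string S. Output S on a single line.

LF mapping: 1 7 0 2 3 8 4 5 9 6
Walk LF starting at row 2, prepending L[row]:
  step 1: row=2, L[2]='$', prepend. Next row=LF[2]=0
  step 2: row=0, L[0]='a', prepend. Next row=LF[0]=1
  step 3: row=1, L[1]='b', prepend. Next row=LF[1]=7
  step 4: row=7, L[7]='a', prepend. Next row=LF[7]=5
  step 5: row=5, L[5]='b', prepend. Next row=LF[5]=8
  step 6: row=8, L[8]='b', prepend. Next row=LF[8]=9
  step 7: row=9, L[9]='a', prepend. Next row=LF[9]=6
  step 8: row=6, L[6]='a', prepend. Next row=LF[6]=4
  step 9: row=4, L[4]='a', prepend. Next row=LF[4]=3
  step 10: row=3, L[3]='a', prepend. Next row=LF[3]=2
Reversed output: aaaabbaba$

Answer: aaaabbaba$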